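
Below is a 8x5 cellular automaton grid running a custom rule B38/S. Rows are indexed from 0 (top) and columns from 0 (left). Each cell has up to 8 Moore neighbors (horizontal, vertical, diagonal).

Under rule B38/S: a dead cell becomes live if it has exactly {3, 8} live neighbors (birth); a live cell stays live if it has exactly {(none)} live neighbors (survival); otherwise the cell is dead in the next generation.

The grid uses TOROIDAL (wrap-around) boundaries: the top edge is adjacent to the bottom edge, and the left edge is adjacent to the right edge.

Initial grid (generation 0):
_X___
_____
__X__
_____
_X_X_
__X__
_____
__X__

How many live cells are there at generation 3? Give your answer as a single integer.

Answer: 0

Derivation:
Simulating step by step:
Generation 0 (given above): 6 live cells
Generation 1: 2 live cells
_____
_____
_____
__X__
__X__
_____
_____
_____
Generation 2: 0 live cells
_____
_____
_____
_____
_____
_____
_____
_____
Generation 3: 0 live cells
_____
_____
_____
_____
_____
_____
_____
_____
Population at generation 3: 0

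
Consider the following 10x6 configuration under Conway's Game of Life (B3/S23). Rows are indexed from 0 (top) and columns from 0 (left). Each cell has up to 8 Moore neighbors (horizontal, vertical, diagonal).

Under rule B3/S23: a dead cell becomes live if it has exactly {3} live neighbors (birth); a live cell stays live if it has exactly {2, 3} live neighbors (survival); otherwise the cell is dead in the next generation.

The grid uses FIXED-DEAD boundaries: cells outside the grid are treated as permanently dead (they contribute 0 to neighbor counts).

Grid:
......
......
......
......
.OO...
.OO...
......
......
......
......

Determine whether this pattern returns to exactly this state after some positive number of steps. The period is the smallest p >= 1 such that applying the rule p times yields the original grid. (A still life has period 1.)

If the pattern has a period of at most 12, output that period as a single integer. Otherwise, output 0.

Answer: 1

Derivation:
Simulating and comparing each generation to the original:
Gen 0 (original, given above): 4 live cells
Gen 1: 4 live cells, MATCHES original -> period = 1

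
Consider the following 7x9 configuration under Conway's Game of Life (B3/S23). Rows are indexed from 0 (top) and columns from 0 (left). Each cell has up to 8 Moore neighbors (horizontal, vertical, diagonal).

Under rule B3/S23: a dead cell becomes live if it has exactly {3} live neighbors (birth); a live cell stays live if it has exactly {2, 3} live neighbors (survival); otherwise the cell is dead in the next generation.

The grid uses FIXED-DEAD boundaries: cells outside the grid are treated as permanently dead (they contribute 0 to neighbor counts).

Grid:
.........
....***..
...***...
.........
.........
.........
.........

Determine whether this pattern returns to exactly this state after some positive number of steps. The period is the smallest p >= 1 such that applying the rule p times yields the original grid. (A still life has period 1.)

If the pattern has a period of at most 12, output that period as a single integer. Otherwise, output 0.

Simulating and comparing each generation to the original:
Gen 0 (original, given above): 6 live cells
Gen 1: 6 live cells, differs from original
Gen 2: 6 live cells, MATCHES original -> period = 2

Answer: 2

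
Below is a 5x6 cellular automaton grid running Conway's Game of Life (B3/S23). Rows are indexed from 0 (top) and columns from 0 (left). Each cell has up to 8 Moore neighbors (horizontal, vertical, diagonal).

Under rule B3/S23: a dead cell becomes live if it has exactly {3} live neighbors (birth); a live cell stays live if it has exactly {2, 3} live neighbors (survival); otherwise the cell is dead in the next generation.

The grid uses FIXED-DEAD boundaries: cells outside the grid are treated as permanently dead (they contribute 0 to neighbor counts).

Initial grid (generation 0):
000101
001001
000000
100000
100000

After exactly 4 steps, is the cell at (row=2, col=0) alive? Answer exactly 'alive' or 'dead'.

Answer: dead

Derivation:
Simulating step by step:
Generation 0 (given above): 6 live cells
Generation 1: 2 live cells
000010
000010
000000
000000
000000
Generation 2: 0 live cells
000000
000000
000000
000000
000000
Generation 3: 0 live cells
000000
000000
000000
000000
000000
Generation 4: 0 live cells
000000
000000
000000
000000
000000

Cell (2,0) at generation 4: 0 -> dead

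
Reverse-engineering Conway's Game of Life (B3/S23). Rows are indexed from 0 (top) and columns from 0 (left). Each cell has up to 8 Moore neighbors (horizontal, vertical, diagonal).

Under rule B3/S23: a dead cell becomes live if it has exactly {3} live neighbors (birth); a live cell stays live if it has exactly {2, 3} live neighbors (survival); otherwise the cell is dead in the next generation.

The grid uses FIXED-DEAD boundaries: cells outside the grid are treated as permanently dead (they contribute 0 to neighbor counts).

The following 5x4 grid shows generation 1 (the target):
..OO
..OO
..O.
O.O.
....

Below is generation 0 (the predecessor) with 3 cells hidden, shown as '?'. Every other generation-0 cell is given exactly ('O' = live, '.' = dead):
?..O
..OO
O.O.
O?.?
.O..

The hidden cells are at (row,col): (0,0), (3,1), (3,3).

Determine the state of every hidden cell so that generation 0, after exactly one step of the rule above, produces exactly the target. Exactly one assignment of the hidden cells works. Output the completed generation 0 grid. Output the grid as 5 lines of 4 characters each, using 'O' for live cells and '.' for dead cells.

Hidden generation-0 cells (in order): (0,0), (3,1), (3,3).
A hidden cell only influences target cells in its own 3x3 neighborhood. Try each of the 2^3 = 8 assignments, step the completed generation 0 forward once under B3/S23, and compare with the target:
  (0,0)=. (3,1)=. (3,3)=. -> step gives (1,1)='O' but target has '.' -> reject
  (0,0)=. (3,1)=. (3,3)=O -> step gives (1,1)='O' but target has '.' -> reject
  (0,0)=. (3,1)=O (3,3)=. -> step gives (1,1)='O' but target has '.' -> reject
  (0,0)=. (3,1)=O (3,3)=O -> step gives (1,1)='O' but target has '.' -> reject
  (0,0)=O (3,1)=. (3,3)=. -> step gives (2,3)='O' but target has '.' -> reject
  (0,0)=O (3,1)=. (3,3)=O -> step reproduces the target at every cell -> ACCEPT
  (0,0)=O (3,1)=O (3,3)=. -> step gives (2,0)='O' but target has '.' -> reject
  (0,0)=O (3,1)=O (3,3)=O -> step gives (2,0)='O' but target has '.' -> reject
Unique solution: (0,0)=live, (3,1)=dead, (3,3)=live.
Check: live-neighbor counts of every cell in the completed generation 0:
0232
2433
1434
2431
2121
Applying B3/S23 to generation 0 with these counts gives:
..OO
..OO
..O.
O.O.
....
which matches the target exactly.

Answer: O..O
..OO
O.O.
O..O
.O..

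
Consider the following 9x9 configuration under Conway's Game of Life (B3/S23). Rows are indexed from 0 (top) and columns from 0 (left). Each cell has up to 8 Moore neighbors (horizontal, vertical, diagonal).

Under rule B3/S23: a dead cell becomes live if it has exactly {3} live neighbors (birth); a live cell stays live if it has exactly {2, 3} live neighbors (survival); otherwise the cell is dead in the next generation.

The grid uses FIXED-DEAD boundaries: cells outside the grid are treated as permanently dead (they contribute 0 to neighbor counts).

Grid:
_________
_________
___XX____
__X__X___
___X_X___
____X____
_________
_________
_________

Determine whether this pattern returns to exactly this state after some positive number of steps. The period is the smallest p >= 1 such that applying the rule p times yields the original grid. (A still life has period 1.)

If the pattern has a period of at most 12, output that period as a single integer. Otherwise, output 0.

Answer: 1

Derivation:
Simulating and comparing each generation to the original:
Gen 0 (original, given above): 7 live cells
Gen 1: 7 live cells, MATCHES original -> period = 1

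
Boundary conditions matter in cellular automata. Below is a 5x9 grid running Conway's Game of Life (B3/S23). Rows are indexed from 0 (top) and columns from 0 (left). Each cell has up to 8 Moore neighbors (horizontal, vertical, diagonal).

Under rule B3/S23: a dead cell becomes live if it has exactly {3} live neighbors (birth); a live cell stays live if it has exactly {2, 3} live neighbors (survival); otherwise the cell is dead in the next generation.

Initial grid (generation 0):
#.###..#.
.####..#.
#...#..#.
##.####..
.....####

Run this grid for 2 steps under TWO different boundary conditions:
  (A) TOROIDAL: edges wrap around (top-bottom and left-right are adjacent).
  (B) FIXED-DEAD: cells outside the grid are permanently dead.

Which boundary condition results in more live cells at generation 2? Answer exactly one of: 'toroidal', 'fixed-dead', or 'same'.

Answer: toroidal

Derivation:
Under TOROIDAL boundary, generation 2:
......#.#
##....##.
#......#.
##......#
##.......
Population = 13

Under FIXED-DEAD boundary, generation 2:
.....###.
.....####
#........
##.....##
.........
Population = 12

Comparison: toroidal=13, fixed-dead=12 -> toroidal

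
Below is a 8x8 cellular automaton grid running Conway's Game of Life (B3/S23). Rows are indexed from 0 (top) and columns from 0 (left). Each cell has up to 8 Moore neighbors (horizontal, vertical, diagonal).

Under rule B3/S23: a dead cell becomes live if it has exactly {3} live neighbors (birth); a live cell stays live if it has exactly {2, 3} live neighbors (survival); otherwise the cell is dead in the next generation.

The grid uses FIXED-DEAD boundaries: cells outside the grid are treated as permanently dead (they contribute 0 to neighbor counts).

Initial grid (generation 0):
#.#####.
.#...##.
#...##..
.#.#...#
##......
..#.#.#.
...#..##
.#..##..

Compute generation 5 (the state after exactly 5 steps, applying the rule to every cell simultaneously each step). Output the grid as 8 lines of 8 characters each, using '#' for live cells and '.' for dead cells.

Answer: ........
....##..
....##..
........
........
........
.....#..
.....#..

Derivation:
Simulating step by step:
Generation 0 (given above): 26 live cells
Generation 1: 32 live cells
.####.#.
###.....
###.##..
.##.#...
##.#....
.###.###
..##..##
....###.
Generation 2: 18 live cells
#..#....
........
....##..
....##..
#....##.
#....#.#
.#......
...#####
Generation 3: 10 live cells
........
....#...
....##..
........
........
##...#..
.......#
....###.
Generation 4: 7 live cells
........
....##..
....##..
........
........
........
....#...
.....##.
Generation 5: 6 live cells
(generation 5 grid is the final answer)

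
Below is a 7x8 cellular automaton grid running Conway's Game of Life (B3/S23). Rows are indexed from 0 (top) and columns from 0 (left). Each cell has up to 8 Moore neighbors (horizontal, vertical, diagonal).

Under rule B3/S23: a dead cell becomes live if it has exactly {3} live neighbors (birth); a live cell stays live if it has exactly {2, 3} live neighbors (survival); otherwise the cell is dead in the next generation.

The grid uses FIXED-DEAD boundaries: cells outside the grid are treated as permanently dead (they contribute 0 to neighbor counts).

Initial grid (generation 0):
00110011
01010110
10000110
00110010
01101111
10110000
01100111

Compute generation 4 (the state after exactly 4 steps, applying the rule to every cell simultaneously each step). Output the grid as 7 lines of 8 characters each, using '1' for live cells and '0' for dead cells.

Simulating step by step:
Generation 0 (given above): 28 live cells
Generation 1: 22 live cells
00111111
01010000
01010001
00110000
00001111
10000000
01110010
Generation 2: 26 live cells
00111110
01000101
01011000
00110101
00011110
01111001
01100000
Generation 3: 14 live cells
00111110
01000000
01010100
00000000
01000001
01000010
01000000
Generation 4: 11 live cells
(generation 4 grid is the final answer)

Answer: 00111100
01000010
00100000
00100000
00000000
11100000
00000000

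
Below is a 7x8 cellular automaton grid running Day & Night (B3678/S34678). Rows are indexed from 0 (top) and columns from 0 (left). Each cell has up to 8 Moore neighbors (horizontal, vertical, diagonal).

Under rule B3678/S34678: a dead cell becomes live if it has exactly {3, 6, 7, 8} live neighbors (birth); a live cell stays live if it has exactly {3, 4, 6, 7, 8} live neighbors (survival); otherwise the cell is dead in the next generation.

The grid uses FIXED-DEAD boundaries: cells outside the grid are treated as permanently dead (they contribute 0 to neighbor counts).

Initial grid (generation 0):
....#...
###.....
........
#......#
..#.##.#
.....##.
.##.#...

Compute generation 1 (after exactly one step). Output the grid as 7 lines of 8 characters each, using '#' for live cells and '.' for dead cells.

Simulating step by step:
Generation 0 (given above): 15 live cells
Generation 1: 9 live cells
(generation 1 grid is the final answer)

Answer: .#......
........
#.......
......#.
.....#..
.##..##.
.....#..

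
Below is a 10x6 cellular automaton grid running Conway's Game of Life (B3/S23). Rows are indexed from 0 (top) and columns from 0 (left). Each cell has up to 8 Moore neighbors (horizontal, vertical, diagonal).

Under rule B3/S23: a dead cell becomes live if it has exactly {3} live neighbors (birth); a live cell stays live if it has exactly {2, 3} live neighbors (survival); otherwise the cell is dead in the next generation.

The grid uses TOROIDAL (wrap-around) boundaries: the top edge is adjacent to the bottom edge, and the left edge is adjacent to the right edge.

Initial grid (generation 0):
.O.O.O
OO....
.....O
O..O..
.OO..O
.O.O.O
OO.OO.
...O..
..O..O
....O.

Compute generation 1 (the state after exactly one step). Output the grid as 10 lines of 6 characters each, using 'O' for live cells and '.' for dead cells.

Simulating step by step:
Generation 0 (given above): 22 live cells
Generation 1: 35 live cells
(generation 1 grid is the final answer)

Answer: .OO.OO
.OO.OO
.O...O
OOO.OO
.O.O.O
...O.O
OO.O.O
OO.O.O
...OO.
O.OOOO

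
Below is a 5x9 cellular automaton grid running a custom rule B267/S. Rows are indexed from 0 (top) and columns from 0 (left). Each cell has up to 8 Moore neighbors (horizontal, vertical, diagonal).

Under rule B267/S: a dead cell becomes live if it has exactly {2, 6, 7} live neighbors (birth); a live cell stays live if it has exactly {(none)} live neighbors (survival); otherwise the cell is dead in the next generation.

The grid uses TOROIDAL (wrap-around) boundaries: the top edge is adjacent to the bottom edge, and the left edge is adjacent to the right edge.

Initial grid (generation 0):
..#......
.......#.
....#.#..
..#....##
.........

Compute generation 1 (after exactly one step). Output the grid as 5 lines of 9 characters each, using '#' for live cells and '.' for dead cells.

Simulating step by step:
Generation 0 (given above): 7 live cells
Generation 1: 13 live cells
(generation 1 grid is the final answer)

Answer: .........
...#.##..
...#.#...
...#.##..
.###...##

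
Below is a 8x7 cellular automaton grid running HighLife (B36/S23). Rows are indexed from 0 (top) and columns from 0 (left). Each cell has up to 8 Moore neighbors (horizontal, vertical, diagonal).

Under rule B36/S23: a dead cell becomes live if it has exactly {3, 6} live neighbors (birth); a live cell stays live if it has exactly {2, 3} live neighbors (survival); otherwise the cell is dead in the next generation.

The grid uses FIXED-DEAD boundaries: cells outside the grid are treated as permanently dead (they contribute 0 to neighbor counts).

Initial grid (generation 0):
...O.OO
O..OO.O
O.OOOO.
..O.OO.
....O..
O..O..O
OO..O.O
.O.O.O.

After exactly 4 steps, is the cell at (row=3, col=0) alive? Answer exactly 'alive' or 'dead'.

Simulating step by step:
Generation 0 (given above): 26 live cells
Generation 1: 26 live cells
...O.OO
.O...OO
..O...O
.OOO...
....O..
OO.OO..
OO.OO.O
OOO.OO.
Generation 2: 20 live cells
....OOO
..O.O..
...O.OO
.OOO...
O...O..
OO.....
..O....
O.O.OO.
Generation 3: 19 live cells
...OOO.
.....O.
.O...O.
.OOO.O.
O..O...
OO.....
O.OO...
.O.O...
Generation 4: 19 live cells
....OO.
.....OO
.O...OO
OO.O...
O..OO..
O..O...
O..O...
.O.O...

Cell (3,0) at generation 4: 1 -> alive

Answer: alive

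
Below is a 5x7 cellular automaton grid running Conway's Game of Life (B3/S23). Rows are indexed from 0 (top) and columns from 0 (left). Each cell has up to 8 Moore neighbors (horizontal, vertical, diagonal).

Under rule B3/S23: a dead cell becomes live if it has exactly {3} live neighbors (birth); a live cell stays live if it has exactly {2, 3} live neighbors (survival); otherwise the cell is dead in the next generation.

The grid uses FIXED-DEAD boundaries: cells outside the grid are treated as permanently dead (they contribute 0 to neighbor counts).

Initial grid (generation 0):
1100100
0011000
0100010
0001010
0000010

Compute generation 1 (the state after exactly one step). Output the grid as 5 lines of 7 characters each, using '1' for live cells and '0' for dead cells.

Answer: 0111000
1011100
0001000
0000011
0000100

Derivation:
Simulating step by step:
Generation 0 (given above): 10 live cells
Generation 1: 11 live cells
(generation 1 grid is the final answer)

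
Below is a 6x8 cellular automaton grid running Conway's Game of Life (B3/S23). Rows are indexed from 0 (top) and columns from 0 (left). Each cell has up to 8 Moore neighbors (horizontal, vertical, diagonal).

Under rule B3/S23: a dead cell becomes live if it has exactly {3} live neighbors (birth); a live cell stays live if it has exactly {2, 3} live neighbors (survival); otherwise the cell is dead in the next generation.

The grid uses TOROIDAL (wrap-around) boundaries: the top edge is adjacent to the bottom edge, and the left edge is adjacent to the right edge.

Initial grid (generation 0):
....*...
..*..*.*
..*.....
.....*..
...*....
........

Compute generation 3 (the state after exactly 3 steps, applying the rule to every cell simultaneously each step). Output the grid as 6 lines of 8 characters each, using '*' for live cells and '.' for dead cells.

Simulating step by step:
Generation 0 (given above): 7 live cells
Generation 1: 2 live cells
........
...*....
......*.
........
........
........
Generation 2: 0 live cells
........
........
........
........
........
........
Generation 3: 0 live cells
(generation 3 grid is the final answer)

Answer: ........
........
........
........
........
........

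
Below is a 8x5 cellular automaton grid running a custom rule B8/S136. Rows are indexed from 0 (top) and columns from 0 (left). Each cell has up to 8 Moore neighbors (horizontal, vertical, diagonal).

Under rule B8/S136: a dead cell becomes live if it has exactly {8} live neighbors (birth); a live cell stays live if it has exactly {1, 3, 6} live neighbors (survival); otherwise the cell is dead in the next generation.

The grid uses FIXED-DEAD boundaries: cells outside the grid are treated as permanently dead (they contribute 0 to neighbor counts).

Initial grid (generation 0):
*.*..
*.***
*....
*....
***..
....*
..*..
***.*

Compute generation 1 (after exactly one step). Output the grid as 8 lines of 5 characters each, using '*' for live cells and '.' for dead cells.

Answer: *....
...**
.....
*....
.**..
.....
.....
**...

Derivation:
Simulating step by step:
Generation 0 (given above): 17 live cells
Generation 1: 8 live cells
(generation 1 grid is the final answer)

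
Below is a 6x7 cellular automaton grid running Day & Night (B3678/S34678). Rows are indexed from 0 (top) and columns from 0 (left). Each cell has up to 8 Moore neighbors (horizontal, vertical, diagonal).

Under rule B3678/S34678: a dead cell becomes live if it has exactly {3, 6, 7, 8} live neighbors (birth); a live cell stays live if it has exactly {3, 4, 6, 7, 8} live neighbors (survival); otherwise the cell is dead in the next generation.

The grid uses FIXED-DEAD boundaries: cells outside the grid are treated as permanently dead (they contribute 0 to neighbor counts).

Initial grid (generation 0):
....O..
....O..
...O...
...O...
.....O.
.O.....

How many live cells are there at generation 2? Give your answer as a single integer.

Simulating step by step:
Generation 0 (given above): 6 live cells
Generation 1: 3 live cells
.......
...O...
....O..
....O..
.......
.......
Generation 2: 1 live cells
.......
.......
...O...
.......
.......
.......
Population at generation 2: 1

Answer: 1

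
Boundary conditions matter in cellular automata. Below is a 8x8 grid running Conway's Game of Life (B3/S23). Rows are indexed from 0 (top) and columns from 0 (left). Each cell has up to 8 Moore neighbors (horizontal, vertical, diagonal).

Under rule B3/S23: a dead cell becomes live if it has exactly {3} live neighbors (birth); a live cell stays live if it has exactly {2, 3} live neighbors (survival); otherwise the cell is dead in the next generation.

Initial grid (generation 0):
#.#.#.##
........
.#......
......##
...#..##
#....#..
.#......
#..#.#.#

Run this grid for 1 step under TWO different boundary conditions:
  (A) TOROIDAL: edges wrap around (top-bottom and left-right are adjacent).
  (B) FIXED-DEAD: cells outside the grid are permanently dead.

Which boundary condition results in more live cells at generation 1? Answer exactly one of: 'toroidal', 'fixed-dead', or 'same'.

Answer: toroidal

Derivation:
Under TOROIDAL boundary, generation 1:
##.####.
##.....#
........
#.....##
#....#..
#.....##
.#..#.##
..####..
Population = 25

Under FIXED-DEAD boundary, generation 1:
........
.#......
........
......##
.....#.#
......#.
##..#.#.
........
Population = 10

Comparison: toroidal=25, fixed-dead=10 -> toroidal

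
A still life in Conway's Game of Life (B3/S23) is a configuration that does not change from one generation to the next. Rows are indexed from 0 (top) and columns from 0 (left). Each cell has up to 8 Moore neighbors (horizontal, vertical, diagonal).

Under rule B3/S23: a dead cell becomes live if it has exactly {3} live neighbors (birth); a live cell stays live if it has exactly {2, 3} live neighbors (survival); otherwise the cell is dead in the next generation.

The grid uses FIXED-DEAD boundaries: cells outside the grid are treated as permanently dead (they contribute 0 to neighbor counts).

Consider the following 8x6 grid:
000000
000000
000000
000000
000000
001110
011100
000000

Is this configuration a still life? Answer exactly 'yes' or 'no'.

Answer: no

Derivation:
Compute generation 1 and compare to generation 0 (given above):
Generation 1:
000000
000000
000000
000000
000100
010010
010010
001000
Cell (4,3) differs: gen0=0 vs gen1=1 -> NOT a still life.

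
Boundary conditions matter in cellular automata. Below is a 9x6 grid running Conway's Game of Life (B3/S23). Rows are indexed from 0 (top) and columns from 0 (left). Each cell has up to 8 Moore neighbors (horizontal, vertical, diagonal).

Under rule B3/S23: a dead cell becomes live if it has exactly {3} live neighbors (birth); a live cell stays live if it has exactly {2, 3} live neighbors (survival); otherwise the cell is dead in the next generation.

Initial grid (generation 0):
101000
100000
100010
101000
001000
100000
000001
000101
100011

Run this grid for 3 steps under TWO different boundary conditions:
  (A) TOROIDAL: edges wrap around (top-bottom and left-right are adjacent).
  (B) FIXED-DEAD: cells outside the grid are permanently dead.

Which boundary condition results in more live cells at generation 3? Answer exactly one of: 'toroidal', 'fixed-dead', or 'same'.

Under TOROIDAL boundary, generation 3:
000000
010000
010001
000000
000000
000000
100010
011011
011001
Population = 12

Under FIXED-DEAD boundary, generation 3:
000000
000000
000000
000000
000000
000000
000000
000011
000011
Population = 4

Comparison: toroidal=12, fixed-dead=4 -> toroidal

Answer: toroidal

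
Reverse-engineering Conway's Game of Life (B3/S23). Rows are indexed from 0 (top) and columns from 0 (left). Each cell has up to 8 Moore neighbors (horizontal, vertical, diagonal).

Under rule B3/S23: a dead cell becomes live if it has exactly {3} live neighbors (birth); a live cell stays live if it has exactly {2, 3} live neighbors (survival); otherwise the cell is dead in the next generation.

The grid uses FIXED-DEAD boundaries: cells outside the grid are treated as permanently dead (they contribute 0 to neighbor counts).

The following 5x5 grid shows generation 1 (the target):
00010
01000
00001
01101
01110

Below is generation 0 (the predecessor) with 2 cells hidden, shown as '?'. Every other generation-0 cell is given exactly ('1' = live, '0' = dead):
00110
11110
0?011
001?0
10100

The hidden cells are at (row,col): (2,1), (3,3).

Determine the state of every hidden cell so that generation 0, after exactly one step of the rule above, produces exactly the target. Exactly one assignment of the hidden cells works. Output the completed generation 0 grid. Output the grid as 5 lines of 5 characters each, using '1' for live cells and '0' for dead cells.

Answer: 00110
11110
00011
00110
10100

Derivation:
Hidden generation-0 cells (in order): (2,1), (3,3).
A hidden cell only influences target cells in its own 3x3 neighborhood. Try each of the 2^2 = 4 assignments, step the completed generation 0 forward once under B3/S23, and compare with the target:
  (2,1)=0 (3,3)=0 -> step gives (3,4)='0' but target has '1' -> reject
  (2,1)=0 (3,3)=1 -> step reproduces the target at every cell -> ACCEPT
  (2,1)=1 (3,3)=0 -> step gives (1,0)='1' but target has '0' -> reject
  (2,1)=1 (3,3)=1 -> step gives (1,0)='1' but target has '0' -> reject
Unique solution: (2,1)=dead, (3,3)=live.
Check: live-neighbor counts of every cell in the completed generation 0:
24432
13554
24653
13343
03231
Applying B3/S23 to generation 0 with these counts gives:
00010
01000
00001
01101
01110
which matches the target exactly.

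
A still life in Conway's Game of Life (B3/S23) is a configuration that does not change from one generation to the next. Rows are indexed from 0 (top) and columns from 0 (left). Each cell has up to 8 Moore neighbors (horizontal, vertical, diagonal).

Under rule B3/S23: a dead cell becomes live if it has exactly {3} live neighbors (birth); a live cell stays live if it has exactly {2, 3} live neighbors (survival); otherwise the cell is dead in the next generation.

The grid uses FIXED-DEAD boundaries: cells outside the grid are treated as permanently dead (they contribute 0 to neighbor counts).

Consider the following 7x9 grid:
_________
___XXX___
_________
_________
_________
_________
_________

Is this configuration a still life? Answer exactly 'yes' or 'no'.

Answer: no

Derivation:
Compute generation 1 and compare to generation 0 (given above):
Generation 1:
____X____
____X____
____X____
_________
_________
_________
_________
Cell (0,4) differs: gen0=0 vs gen1=1 -> NOT a still life.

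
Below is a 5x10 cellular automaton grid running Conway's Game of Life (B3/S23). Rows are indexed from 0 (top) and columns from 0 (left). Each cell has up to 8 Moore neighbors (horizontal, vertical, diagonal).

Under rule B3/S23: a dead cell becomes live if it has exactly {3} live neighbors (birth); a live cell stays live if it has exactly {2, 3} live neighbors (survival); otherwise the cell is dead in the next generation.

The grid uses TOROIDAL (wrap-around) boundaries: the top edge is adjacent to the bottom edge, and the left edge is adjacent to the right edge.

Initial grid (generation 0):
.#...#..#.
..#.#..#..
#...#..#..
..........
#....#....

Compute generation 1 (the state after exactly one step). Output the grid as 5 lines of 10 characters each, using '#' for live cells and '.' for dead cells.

Answer: .#..###...
.#.######.
...#......
..........
..........

Derivation:
Simulating step by step:
Generation 0 (given above): 11 live cells
Generation 1: 12 live cells
(generation 1 grid is the final answer)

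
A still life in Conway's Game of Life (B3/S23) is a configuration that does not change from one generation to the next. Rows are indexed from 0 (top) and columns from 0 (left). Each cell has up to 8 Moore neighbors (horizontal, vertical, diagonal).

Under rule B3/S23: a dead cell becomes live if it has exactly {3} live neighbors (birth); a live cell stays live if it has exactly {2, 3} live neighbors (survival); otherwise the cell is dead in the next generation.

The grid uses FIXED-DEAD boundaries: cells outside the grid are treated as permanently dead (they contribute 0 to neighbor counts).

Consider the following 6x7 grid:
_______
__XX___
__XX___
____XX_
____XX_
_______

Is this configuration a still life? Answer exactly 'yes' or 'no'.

Compute generation 1 and compare to generation 0 (given above):
Generation 1:
_______
__XX___
__X____
_____X_
____XX_
_______
Cell (2,3) differs: gen0=1 vs gen1=0 -> NOT a still life.

Answer: no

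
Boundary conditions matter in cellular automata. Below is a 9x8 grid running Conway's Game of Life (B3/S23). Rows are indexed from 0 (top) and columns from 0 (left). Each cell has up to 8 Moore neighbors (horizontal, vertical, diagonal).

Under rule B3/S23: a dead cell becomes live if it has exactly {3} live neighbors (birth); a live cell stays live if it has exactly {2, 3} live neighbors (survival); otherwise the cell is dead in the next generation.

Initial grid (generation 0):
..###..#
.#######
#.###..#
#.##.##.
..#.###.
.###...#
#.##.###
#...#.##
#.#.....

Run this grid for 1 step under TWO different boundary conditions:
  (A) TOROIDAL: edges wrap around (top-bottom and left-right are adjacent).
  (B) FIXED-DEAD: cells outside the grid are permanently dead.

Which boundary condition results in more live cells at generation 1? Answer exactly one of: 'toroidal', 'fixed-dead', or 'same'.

Answer: fixed-dead

Derivation:
Under TOROIDAL boundary, generation 1:
.......#
........
........
#.......
#.......
........
.....#..
..#.#...
#.#.###.
Population = 11

Under FIXED-DEAD boundary, generation 1:
.#.....#
.......#
#......#
.......#
.......#
.......#
#....#..
#.#.#..#
.#......
Population = 15

Comparison: toroidal=11, fixed-dead=15 -> fixed-dead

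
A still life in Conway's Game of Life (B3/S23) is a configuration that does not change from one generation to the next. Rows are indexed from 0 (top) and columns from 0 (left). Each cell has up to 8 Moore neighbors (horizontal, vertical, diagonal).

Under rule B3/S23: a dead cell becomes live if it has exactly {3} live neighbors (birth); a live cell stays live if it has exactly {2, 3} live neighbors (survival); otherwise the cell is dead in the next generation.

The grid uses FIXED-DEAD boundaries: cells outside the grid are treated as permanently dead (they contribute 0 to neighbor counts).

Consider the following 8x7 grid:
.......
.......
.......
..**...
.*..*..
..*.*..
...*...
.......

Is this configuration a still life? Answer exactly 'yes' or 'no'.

Answer: yes

Derivation:
Compute generation 1 and compare to generation 0 (given above):
Generation 1:
.......
.......
.......
..**...
.*..*..
..*.*..
...*...
.......
The grids are IDENTICAL -> still life.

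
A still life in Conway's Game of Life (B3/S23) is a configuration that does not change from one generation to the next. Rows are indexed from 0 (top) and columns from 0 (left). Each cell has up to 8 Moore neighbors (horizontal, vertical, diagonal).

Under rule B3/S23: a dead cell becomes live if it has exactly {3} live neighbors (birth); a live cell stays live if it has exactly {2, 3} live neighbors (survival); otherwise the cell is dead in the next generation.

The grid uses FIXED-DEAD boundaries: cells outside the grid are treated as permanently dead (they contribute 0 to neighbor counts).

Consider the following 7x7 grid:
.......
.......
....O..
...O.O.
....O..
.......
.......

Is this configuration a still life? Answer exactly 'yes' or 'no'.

Answer: yes

Derivation:
Compute generation 1 and compare to generation 0 (given above):
Generation 1:
.......
.......
....O..
...O.O.
....O..
.......
.......
The grids are IDENTICAL -> still life.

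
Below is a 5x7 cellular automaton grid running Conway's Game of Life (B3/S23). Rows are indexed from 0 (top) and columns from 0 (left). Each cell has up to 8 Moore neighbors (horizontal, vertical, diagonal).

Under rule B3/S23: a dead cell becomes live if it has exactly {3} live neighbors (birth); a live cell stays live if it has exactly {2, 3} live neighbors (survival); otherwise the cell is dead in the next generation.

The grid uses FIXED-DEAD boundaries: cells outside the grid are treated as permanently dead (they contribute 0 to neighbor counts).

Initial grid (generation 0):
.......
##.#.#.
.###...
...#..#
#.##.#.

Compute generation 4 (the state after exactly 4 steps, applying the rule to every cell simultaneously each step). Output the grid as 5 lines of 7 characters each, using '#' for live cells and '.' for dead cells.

Simulating step by step:
Generation 0 (given above): 13 live cells
Generation 1: 10 live cells
.......
##.##..
##.#...
.......
..###..
Generation 2: 11 live cells
.......
##.##..
##.##..
.#..#..
...#...
Generation 3: 8 live cells
.......
##.##..
.....#.
##..#..
.......
Generation 4: 4 live cells
(generation 4 grid is the final answer)

Answer: .......
....#..
..##.#.
.......
.......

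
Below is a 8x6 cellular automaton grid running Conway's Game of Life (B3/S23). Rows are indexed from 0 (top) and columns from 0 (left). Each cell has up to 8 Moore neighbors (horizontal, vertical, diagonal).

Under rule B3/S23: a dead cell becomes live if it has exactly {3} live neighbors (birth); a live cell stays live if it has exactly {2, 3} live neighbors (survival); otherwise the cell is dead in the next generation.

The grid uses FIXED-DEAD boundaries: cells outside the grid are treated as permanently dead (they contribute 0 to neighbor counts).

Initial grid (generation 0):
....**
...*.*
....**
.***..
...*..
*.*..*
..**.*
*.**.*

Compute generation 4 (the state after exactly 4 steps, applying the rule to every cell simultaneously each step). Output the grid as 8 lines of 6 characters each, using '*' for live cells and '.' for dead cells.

Answer: ......
......
......
.***..
.***..
....**
...*..
......

Derivation:
Simulating step by step:
Generation 0 (given above): 20 live cells
Generation 1: 14 live cells
....**
...*..
.....*
..**..
...**.
.**...
.....*
.***..
Generation 2: 14 live cells
....*.
.....*
..***.
..**..
.*..*.
..***.
...*..
..*...
Generation 3: 9 live cells
......
.....*
..*.*.
.*....
.*..*.
..*.*.
....*.
......
Generation 4: 9 live cells
(generation 4 grid is the final answer)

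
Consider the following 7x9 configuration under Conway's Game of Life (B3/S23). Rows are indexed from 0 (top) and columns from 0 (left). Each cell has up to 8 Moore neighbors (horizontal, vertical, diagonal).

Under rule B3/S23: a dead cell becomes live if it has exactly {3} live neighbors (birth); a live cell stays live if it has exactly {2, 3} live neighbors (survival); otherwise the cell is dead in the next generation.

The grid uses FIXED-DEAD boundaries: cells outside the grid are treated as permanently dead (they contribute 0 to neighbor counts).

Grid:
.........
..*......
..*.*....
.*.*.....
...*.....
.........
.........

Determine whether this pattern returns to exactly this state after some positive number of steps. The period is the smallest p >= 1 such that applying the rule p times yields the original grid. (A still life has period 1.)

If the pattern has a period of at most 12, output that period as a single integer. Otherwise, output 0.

Simulating and comparing each generation to the original:
Gen 0 (original, given above): 6 live cells
Gen 1: 6 live cells, differs from original
Gen 2: 6 live cells, MATCHES original -> period = 2

Answer: 2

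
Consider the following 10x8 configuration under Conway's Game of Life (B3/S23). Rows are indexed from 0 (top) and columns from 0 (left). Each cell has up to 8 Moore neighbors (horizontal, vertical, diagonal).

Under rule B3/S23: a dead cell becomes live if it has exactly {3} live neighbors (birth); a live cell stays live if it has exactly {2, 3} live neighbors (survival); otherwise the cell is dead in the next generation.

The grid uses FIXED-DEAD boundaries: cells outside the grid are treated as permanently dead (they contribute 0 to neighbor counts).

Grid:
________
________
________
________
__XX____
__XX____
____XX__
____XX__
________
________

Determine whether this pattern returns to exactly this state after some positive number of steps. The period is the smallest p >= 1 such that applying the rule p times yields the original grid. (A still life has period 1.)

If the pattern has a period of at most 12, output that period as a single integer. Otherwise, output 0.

Answer: 2

Derivation:
Simulating and comparing each generation to the original:
Gen 0 (original, given above): 8 live cells
Gen 1: 6 live cells, differs from original
Gen 2: 8 live cells, MATCHES original -> period = 2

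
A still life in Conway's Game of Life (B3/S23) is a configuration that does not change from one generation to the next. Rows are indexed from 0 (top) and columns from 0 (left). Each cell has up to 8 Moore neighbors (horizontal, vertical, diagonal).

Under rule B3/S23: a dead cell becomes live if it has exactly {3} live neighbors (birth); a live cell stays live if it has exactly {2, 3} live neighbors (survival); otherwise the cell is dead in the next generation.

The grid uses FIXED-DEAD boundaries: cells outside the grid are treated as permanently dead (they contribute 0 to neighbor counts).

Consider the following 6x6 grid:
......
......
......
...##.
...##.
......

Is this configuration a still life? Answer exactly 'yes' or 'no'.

Compute generation 1 and compare to generation 0 (given above):
Generation 1:
......
......
......
...##.
...##.
......
The grids are IDENTICAL -> still life.

Answer: yes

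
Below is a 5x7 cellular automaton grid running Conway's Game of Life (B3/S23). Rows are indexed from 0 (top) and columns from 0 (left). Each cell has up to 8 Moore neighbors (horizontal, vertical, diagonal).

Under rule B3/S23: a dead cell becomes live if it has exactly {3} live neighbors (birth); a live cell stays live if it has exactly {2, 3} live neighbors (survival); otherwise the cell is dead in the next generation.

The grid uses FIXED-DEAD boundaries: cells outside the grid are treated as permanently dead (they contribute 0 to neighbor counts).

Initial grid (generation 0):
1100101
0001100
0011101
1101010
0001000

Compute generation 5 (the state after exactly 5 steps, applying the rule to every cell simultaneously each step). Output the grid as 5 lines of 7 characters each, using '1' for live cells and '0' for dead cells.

Simulating step by step:
Generation 0 (given above): 15 live cells
Generation 1: 9 live cells
0001110
0100000
0100000
0100010
0010100
Generation 2: 8 live cells
0000100
0010100
1110000
0110000
0000000
Generation 3: 5 live cells
0001000
0010000
1000000
1010000
0000000
Generation 4: 1 live cells
0000000
0000000
0000000
0100000
0000000
Generation 5: 0 live cells
(generation 5 grid is the final answer)

Answer: 0000000
0000000
0000000
0000000
0000000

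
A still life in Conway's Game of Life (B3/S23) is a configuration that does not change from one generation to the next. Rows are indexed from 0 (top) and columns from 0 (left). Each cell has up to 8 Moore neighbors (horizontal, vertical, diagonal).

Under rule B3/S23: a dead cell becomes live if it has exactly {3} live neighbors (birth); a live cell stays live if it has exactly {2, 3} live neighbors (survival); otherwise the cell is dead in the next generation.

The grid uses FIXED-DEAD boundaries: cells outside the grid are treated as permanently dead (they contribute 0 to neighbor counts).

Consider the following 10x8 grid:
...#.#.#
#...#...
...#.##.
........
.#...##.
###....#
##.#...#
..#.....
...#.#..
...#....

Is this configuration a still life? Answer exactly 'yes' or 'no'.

Compute generation 1 and compare to generation 0 (given above):
Generation 1:
....#...
...#....
....##..
....#...
###...#.
.......#
#..#....
.####...
..###...
....#...
Cell (0,3) differs: gen0=1 vs gen1=0 -> NOT a still life.

Answer: no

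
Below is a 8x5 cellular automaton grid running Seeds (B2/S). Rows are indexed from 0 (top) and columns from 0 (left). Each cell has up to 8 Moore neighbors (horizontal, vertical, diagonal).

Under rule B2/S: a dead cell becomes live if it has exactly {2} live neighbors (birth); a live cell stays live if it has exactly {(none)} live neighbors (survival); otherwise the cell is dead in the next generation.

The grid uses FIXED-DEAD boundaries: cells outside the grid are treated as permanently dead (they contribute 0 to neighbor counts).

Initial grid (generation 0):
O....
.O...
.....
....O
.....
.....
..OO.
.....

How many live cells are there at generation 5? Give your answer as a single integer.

Simulating step by step:
Generation 0 (given above): 5 live cells
Generation 1: 6 live cells
.O...
O....
.....
.....
.....
..OO.
.....
..OO.
Generation 2: 6 live cells
O....
.O...
.....
.....
..OO.
.....
.O..O
.....
Generation 3: 6 live cells
.O...
O....
.....
..OO.
.....
.O..O
.....
.....
Generation 4: 7 live cells
O....
.O...
.OOO.
.....
.O..O
.....
.....
.....
Generation 5: 5 live cells
.O...
...O.
O....
O...O
.....
.....
.....
.....
Population at generation 5: 5

Answer: 5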